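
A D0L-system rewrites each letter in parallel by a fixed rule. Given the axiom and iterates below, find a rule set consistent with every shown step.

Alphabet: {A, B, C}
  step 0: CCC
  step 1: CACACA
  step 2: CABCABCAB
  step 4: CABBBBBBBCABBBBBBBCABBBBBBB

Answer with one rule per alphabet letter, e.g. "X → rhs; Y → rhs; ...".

A->B, B->BB, C->CA

  step 1 ⇒ step 2: CACACA ⇒ CA·B·CA·B·CA·B
    A ↦ B
    C ↦ CA
    B ↦ BB  (constrained at step 2)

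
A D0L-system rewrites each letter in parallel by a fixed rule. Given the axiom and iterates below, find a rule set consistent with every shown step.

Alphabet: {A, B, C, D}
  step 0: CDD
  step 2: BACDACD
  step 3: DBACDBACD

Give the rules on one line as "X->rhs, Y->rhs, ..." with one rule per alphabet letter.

  step 2 ⇒ step 3: BACDACD ⇒ D·B·A·CD·B·A·CD
    A ↦ B
    B ↦ D
    C ↦ A
    D ↦ CD

A->B, B->D, C->A, D->CD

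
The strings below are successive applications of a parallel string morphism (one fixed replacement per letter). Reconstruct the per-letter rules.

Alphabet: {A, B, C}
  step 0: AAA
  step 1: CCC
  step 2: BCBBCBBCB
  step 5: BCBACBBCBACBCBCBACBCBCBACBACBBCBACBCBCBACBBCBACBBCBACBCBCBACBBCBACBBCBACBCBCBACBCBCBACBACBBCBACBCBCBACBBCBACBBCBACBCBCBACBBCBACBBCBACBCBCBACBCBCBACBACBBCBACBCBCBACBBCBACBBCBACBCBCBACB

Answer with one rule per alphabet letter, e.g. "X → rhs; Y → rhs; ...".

A->C, B->ACB, C->BCB

  step 1 ⇒ step 2: CCC ⇒ BCB·BCB·BCB
    C ↦ BCB
  step 0 ⇒ step 1: AAA ⇒ C·C·C
    A ↦ C
    B ↦ ACB  (constrained at step 2)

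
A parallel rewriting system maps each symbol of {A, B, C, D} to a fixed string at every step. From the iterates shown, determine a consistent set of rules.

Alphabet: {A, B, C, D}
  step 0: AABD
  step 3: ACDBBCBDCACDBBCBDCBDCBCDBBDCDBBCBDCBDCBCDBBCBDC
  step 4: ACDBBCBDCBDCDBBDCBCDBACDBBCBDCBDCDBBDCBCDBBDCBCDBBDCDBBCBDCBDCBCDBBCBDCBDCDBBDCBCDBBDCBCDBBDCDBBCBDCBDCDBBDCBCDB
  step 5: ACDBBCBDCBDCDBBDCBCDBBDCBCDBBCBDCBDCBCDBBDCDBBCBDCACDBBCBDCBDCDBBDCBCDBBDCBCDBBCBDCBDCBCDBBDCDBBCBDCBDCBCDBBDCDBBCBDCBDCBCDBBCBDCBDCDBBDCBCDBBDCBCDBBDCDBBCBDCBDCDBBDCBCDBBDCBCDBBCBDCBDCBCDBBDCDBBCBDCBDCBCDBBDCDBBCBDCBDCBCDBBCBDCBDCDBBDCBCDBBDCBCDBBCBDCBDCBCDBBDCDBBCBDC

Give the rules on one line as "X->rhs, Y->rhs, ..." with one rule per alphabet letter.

  step 4 ⇒ step 5: ACDBBCBDCBDCDBBDCBCDBACDBBCBDCBDCDBBDCBCDBBDCBCDBBDCDBBCBDCBDCBCDBBCBDCBDCDBBDCBCDBBDCBCDBBDCDBBCBDCBDCDBBDCBCDB ⇒ AC·DB·BC·BDC·BDC·DB·BDC·BC·DB·BDC·BC·DB·BC·BDC·BDC·BC·DB·BDC·DB·BC·BDC·AC·DB·BC·BDC·BDC·DB·BDC·BC·DB·BDC·BC·DB·BC·BDC·BDC·BC·DB·BDC·DB·BC·BDC·BDC·BC·DB·BDC·DB·BC·BDC·BDC·BC·DB·BC·BDC·BDC·DB·BDC·BC·DB·BDC·BC·DB·BDC·DB·BC·BDC·BDC·DB·BDC·BC·DB·BDC·BC·DB·BC·BDC·BDC·BC·DB·BDC·DB·BC·BDC·BDC·BC·DB·BDC·DB·BC·BDC·BDC·BC·DB·BC·BDC·BDC·DB·BDC·BC·DB·BDC·BC·DB·BC·BDC·BDC·BC·DB·BDC·DB·BC·BDC
    A ↦ AC
    B ↦ BDC
    C ↦ DB
    D ↦ BC

A->AC, B->BDC, C->DB, D->BC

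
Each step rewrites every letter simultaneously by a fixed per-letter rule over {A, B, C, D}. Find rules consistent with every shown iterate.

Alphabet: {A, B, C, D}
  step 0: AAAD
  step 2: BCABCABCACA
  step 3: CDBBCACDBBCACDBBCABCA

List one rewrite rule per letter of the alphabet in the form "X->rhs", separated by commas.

A->CA, B->CDB, C->B, D->A

  step 2 ⇒ step 3: BCABCABCACA ⇒ CDB·B·CA·CDB·B·CA·CDB·B·CA·B·CA
    A ↦ CA
    B ↦ CDB
    C ↦ B
    D ↦ A  (constrained at step 0)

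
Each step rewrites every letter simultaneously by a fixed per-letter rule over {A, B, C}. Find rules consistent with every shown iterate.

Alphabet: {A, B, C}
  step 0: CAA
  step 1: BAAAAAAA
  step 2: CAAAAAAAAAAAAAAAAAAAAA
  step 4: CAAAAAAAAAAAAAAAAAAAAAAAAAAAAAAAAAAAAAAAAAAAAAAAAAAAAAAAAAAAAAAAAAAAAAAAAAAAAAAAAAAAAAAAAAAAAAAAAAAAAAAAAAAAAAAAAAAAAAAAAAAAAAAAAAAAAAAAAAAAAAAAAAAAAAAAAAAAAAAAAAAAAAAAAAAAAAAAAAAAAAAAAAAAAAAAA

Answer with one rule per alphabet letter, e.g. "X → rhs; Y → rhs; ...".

  step 1 ⇒ step 2: BAAAAAAA ⇒ C·AAA·AAA·AAA·AAA·AAA·AAA·AAA
    A ↦ AAA
    B ↦ C
  step 0 ⇒ step 1: CAA ⇒ BA·AAA·AAA
    C ↦ BA

A->AAA, B->C, C->BA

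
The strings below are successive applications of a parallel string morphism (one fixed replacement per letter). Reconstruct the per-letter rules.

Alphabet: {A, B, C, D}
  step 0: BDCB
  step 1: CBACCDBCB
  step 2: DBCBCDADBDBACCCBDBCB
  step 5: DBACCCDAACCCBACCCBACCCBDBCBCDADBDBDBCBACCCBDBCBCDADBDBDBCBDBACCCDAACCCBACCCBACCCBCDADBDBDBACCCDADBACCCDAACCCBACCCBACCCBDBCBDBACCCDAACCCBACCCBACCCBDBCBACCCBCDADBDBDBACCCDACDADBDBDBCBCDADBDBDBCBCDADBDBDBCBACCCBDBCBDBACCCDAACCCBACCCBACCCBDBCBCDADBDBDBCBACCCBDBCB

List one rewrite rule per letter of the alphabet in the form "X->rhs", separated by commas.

  step 1 ⇒ step 2: CBACCDBCB ⇒ DB·CB·CDA·DB·DB·ACC·CB·DB·CB
    A ↦ CDA
    B ↦ CB
    C ↦ DB
    D ↦ ACC

A->CDA, B->CB, C->DB, D->ACC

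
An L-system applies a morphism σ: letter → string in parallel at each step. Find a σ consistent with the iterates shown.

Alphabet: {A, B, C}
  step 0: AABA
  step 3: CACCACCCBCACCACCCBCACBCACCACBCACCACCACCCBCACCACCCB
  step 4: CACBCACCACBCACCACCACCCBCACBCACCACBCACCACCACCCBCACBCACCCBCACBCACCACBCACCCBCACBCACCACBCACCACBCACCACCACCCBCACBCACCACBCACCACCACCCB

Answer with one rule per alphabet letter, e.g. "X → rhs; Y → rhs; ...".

A->B, B->CCB, C->CAC

  step 3 ⇒ step 4: CACCACCCBCACCACCCBCACBCACCACBCACCACCACCCBCACCACCCB ⇒ CAC·B·CAC·CAC·B·CAC·CAC·CAC·CCB·CAC·B·CAC·CAC·B·CAC·CAC·CAC·CCB·CAC·B·CAC·CCB·CAC·B·CAC·CAC·B·CAC·CCB·CAC·B·CAC·CAC·B·CAC·CAC·B·CAC·CAC·CAC·CCB·CAC·B·CAC·CAC·B·CAC·CAC·CAC·CCB
    A ↦ B
    B ↦ CCB
    C ↦ CAC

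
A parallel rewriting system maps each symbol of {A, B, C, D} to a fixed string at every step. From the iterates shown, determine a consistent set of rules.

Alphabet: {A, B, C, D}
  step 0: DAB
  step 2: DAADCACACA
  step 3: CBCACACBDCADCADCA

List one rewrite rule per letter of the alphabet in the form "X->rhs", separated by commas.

A->CA, B->AA, C->D, D->CB

  step 2 ⇒ step 3: DAADCACACA ⇒ CB·CA·CA·CB·D·CA·D·CA·D·CA
    A ↦ CA
    C ↦ D
    D ↦ CB
    B ↦ AA  (constrained at step 0)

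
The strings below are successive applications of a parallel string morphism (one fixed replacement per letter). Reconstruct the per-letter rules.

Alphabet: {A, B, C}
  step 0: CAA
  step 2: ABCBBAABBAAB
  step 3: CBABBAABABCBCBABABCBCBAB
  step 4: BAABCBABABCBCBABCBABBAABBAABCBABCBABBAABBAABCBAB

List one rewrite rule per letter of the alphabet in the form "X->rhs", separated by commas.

  step 3 ⇒ step 4: CBABBAABABCBCBABABCBCBAB ⇒ BA·AB·CB·AB·AB·CB·CB·AB·CB·AB·BA·AB·BA·AB·CB·AB·CB·AB·BA·AB·BA·AB·CB·AB
    A ↦ CB
    B ↦ AB
    C ↦ BA

A->CB, B->AB, C->BA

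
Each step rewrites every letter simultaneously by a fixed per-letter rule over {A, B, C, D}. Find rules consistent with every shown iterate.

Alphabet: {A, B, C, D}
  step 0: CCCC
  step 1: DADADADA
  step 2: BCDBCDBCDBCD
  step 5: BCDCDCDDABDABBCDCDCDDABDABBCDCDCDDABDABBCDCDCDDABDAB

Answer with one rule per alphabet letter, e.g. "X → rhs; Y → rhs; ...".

A->CD, B->CD, C->DA, D->B

  step 1 ⇒ step 2: DADADADA ⇒ B·CD·B·CD·B·CD·B·CD
    A ↦ CD
    D ↦ B
    B ↦ CD  (constrained at step 2)
  step 0 ⇒ step 1: CCCC ⇒ DA·DA·DA·DA
    C ↦ DA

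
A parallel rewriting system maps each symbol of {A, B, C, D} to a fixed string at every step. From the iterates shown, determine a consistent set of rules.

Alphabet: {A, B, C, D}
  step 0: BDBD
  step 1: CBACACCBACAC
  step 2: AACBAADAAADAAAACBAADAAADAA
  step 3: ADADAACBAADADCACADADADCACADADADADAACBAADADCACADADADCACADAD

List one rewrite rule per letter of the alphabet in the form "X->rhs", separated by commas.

  step 2 ⇒ step 3: AACBAADAAADAAAACBAADAAADAA ⇒ AD·AD·AA·CBA·AD·AD·CAC·AD·AD·AD·CAC·AD·AD·AD·AD·AA·CBA·AD·AD·CAC·AD·AD·AD·CAC·AD·AD
    A ↦ AD
    B ↦ CBA
    C ↦ AA
    D ↦ CAC

A->AD, B->CBA, C->AA, D->CAC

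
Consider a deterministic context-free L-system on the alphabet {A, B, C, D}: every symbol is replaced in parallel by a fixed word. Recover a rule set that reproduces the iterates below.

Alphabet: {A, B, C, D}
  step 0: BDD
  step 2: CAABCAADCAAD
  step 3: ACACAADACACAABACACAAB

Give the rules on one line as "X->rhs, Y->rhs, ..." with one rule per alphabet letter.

  step 2 ⇒ step 3: CAABCAADCAAD ⇒ A·CA·CA·AD·A·CA·CA·AB·A·CA·CA·AB
    A ↦ CA
    B ↦ AD
    C ↦ A
    D ↦ AB

A->CA, B->AD, C->A, D->AB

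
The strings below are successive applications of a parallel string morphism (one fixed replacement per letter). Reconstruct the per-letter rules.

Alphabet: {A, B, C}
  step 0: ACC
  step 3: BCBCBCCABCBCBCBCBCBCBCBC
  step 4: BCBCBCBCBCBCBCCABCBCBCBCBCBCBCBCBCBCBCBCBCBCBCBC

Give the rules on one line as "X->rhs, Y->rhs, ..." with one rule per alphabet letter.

A->CA, B->BC, C->BC

  step 3 ⇒ step 4: BCBCBCCABCBCBCBCBCBCBCBC ⇒ BC·BC·BC·BC·BC·BC·BC·CA·BC·BC·BC·BC·BC·BC·BC·BC·BC·BC·BC·BC·BC·BC·BC·BC
    A ↦ CA
    B ↦ BC
    C ↦ BC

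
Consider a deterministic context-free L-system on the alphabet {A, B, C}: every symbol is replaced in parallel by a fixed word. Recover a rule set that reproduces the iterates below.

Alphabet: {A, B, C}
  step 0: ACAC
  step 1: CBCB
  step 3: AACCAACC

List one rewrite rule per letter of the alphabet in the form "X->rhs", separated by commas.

A->C, B->AA, C->B

  step 0 ⇒ step 1: ACAC ⇒ C·B·C·B
    A ↦ C
    C ↦ B
    B ↦ AA  (constrained at step 1)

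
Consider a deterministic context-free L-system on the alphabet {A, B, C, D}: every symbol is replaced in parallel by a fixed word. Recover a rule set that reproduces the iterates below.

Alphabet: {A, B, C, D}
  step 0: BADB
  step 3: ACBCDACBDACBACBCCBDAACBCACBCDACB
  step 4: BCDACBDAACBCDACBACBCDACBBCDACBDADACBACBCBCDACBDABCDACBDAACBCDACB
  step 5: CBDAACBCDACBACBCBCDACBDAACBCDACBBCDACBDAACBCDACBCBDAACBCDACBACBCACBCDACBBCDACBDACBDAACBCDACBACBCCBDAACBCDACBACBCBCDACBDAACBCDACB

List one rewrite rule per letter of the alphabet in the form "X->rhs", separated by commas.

A->BC, B->CB, C->DA, D->AC

  step 4 ⇒ step 5: BCDACBDAACBCDACBACBCDACBBCDACBDADACBACBCBCDACBDABCDACBDAACBCDACB ⇒ CB·DA·AC·BC·DA·CB·AC·BC·BC·DA·CB·DA·AC·BC·DA·CB·BC·DA·CB·DA·AC·BC·DA·CB·CB·DA·AC·BC·DA·CB·AC·BC·AC·BC·DA·CB·BC·DA·CB·DA·CB·DA·AC·BC·DA·CB·AC·BC·CB·DA·AC·BC·DA·CB·AC·BC·BC·DA·CB·DA·AC·BC·DA·CB
    A ↦ BC
    B ↦ CB
    C ↦ DA
    D ↦ AC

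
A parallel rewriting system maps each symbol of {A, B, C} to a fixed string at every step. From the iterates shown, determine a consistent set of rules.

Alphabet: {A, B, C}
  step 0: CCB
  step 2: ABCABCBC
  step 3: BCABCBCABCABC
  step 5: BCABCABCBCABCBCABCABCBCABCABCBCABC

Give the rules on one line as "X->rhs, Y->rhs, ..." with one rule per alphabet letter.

  step 2 ⇒ step 3: ABCABCBC ⇒ BC·A·BC·BC·A·BC·A·BC
    A ↦ BC
    B ↦ A
    C ↦ BC

A->BC, B->A, C->BC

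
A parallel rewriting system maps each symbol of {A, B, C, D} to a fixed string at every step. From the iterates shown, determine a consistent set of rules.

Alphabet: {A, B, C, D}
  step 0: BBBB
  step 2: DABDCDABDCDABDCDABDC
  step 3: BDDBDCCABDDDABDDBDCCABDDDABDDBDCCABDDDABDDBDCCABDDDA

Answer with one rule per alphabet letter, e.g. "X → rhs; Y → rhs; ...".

A->BDC, B->CA, C->DA, D->BDD

  step 2 ⇒ step 3: DABDCDABDCDABDCDABDC ⇒ BDD·BDC·CA·BDD·DA·BDD·BDC·CA·BDD·DA·BDD·BDC·CA·BDD·DA·BDD·BDC·CA·BDD·DA
    A ↦ BDC
    B ↦ CA
    C ↦ DA
    D ↦ BDD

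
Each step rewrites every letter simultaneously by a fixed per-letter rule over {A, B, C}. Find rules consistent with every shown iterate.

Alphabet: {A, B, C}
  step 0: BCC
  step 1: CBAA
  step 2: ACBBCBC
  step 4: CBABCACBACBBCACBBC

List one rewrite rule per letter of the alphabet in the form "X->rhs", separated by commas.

  step 1 ⇒ step 2: CBAA ⇒ A·CB·BC·BC
    A ↦ BC
    B ↦ CB
    C ↦ A

A->BC, B->CB, C->A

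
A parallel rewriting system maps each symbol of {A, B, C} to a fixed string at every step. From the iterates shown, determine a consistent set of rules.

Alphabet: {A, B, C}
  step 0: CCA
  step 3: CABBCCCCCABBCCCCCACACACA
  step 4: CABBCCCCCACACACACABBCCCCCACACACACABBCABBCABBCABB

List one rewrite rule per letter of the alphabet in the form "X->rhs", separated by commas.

  step 3 ⇒ step 4: CABBCCCCCABBCCCCCACACACA ⇒ CA·BB·CC·CC·CA·CA·CA·CA·CA·BB·CC·CC·CA·CA·CA·CA·CA·BB·CA·BB·CA·BB·CA·BB
    A ↦ BB
    B ↦ CC
    C ↦ CA

A->BB, B->CC, C->CA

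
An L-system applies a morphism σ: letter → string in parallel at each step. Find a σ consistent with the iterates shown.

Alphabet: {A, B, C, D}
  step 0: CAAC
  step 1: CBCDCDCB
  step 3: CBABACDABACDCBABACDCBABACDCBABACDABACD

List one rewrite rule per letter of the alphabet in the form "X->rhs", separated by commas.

A->CD, B->ABA, C->CB, D->A

  step 0 ⇒ step 1: CAAC ⇒ CB·CD·CD·CB
    A ↦ CD
    C ↦ CB
    B ↦ ABA  (constrained at step 1)
    D ↦ A  (constrained at step 1)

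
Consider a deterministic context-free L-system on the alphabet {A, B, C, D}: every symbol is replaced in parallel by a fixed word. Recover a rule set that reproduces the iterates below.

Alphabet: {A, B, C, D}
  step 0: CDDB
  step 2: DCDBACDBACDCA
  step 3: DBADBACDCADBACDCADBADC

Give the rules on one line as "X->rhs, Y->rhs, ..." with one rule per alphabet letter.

  step 2 ⇒ step 3: DCDBACDBACDCA ⇒ DB·A·DB·AC·DC·A·DB·AC·DC·A·DB·A·DC
    A ↦ DC
    B ↦ AC
    C ↦ A
    D ↦ DB

A->DC, B->AC, C->A, D->DB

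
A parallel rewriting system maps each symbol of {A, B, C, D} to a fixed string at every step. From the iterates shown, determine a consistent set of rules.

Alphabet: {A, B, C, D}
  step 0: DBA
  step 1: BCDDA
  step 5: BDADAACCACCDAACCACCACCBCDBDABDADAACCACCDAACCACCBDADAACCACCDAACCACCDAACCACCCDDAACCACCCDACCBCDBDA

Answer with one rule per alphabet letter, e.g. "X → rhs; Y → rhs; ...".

  step 0 ⇒ step 1: DBA ⇒ B·CD·DA
    A ↦ DA
    B ↦ CD
    D ↦ B
    C ↦ ACC  (constrained at step 1)

A->DA, B->CD, C->ACC, D->B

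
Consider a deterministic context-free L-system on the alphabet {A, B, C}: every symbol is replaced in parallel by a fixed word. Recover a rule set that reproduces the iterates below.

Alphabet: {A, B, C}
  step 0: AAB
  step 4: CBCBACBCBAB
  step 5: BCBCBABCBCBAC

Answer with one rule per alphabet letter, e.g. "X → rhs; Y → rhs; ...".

A->BA, B->C, C->B

  step 4 ⇒ step 5: CBCBACBCBAB ⇒ B·C·B·C·BA·B·C·B·C·BA·C
    A ↦ BA
    B ↦ C
    C ↦ B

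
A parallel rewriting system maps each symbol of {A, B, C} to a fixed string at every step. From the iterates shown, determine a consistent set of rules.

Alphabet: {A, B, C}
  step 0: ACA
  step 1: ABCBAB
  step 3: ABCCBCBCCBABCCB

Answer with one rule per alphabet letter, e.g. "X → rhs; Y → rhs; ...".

  step 0 ⇒ step 1: ACA ⇒ AB·CB·AB
    A ↦ AB
    C ↦ CB
    B ↦ C  (constrained at step 1)

A->AB, B->C, C->CB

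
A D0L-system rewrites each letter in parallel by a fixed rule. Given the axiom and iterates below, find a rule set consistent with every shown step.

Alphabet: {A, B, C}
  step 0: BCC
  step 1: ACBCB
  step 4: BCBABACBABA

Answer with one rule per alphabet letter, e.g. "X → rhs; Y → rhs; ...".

  step 0 ⇒ step 1: BCC ⇒ A·CB·CB
    B ↦ A
    C ↦ CB
    A ↦ B  (constrained at step 1)

A->B, B->A, C->CB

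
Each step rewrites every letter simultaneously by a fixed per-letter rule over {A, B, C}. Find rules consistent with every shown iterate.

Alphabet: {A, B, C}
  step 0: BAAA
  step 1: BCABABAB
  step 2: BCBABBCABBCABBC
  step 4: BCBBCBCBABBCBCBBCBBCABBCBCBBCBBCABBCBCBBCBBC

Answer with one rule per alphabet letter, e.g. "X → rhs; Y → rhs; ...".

  step 1 ⇒ step 2: BCABABAB ⇒ BC·B·AB·BC·AB·BC·AB·BC
    A ↦ AB
    B ↦ BC
    C ↦ B

A->AB, B->BC, C->B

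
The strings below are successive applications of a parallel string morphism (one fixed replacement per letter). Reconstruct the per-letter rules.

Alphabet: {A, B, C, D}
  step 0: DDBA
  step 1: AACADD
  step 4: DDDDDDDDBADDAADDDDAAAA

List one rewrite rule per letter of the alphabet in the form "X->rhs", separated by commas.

A->DD, B->CA, C->BA, D->A

  step 0 ⇒ step 1: DDBA ⇒ A·A·CA·DD
    A ↦ DD
    B ↦ CA
    D ↦ A
    C ↦ BA  (constrained at step 1)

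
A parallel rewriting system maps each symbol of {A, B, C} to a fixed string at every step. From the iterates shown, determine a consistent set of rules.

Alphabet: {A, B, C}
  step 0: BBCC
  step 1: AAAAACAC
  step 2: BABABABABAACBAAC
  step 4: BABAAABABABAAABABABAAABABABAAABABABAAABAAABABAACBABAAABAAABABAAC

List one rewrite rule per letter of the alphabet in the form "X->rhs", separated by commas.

A->BA, B->AA, C->AC

  step 1 ⇒ step 2: AAAAACAC ⇒ BA·BA·BA·BA·BA·AC·BA·AC
    A ↦ BA
    C ↦ AC
  step 0 ⇒ step 1: BBCC ⇒ AA·AA·AC·AC
    B ↦ AA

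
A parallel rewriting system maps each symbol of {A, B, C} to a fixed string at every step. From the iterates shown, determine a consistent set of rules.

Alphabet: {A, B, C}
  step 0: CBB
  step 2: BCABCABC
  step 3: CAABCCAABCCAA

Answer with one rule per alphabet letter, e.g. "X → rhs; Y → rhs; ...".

  step 2 ⇒ step 3: BCABCABC ⇒ CA·A·BC·CA·A·BC·CA·A
    A ↦ BC
    B ↦ CA
    C ↦ A

A->BC, B->CA, C->A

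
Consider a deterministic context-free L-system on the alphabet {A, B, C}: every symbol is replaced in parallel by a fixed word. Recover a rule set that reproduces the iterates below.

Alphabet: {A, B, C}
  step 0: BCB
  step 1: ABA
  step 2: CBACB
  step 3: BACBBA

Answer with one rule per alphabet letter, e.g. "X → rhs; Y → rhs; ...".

  step 2 ⇒ step 3: CBACB ⇒ B·A·CB·B·A
    A ↦ CB
    B ↦ A
    C ↦ B

A->CB, B->A, C->B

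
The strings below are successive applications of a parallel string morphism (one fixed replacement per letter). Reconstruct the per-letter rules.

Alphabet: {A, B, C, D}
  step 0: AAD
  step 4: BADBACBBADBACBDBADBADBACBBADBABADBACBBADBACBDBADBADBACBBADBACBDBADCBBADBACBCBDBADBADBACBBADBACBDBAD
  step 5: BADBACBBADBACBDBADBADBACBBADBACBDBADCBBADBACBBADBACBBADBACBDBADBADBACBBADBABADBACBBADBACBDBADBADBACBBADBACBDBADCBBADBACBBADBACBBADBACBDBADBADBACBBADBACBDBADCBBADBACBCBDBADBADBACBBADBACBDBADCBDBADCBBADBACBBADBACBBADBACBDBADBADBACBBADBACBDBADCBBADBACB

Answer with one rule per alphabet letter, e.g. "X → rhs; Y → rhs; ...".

  step 4 ⇒ step 5: BADBACBBADBACBDBADBADBACBBADBABADBACBBADBACBDBADBADBACBBADBACBDBADCBBADBACBCBDBADBADBACBBADBACBDBAD ⇒ BAD·BA·CB·BAD·BA·CBD·BAD·BAD·BA·CB·BAD·BA·CBD·BAD·CB·BAD·BA·CB·BAD·BA·CB·BAD·BA·CBD·BAD·BAD·BA·CB·BAD·BA·BAD·BA·CB·BAD·BA·CBD·BAD·BAD·BA·CB·BAD·BA·CBD·BAD·CB·BAD·BA·CB·BAD·BA·CB·BAD·BA·CBD·BAD·BAD·BA·CB·BAD·BA·CBD·BAD·CB·BAD·BA·CB·CBD·BAD·BAD·BA·CB·BAD·BA·CBD·BAD·CBD·BAD·CB·BAD·BA·CB·BAD·BA·CB·BAD·BA·CBD·BAD·BAD·BA·CB·BAD·BA·CBD·BAD·CB·BAD·BA·CB
    A ↦ BA
    B ↦ BAD
    C ↦ CBD
    D ↦ CB

A->BA, B->BAD, C->CBD, D->CB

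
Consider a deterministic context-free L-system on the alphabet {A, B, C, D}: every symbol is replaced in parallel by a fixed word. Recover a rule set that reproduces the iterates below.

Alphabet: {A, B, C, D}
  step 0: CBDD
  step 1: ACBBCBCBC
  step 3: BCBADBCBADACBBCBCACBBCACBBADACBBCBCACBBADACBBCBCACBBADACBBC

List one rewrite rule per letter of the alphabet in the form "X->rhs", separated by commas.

  step 0 ⇒ step 1: CBDD ⇒ ACB·BC·BC·BC
    B ↦ BC
    C ↦ ACB
    D ↦ BC
    A ↦ BAD  (constrained at step 1)

A->BAD, B->BC, C->ACB, D->BC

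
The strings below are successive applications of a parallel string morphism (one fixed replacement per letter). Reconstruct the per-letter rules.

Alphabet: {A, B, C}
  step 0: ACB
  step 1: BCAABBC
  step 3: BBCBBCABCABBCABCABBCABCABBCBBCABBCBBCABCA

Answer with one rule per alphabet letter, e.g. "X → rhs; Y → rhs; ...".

A->BCA, B->BBC, C->A

  step 0 ⇒ step 1: ACB ⇒ BCA·A·BBC
    A ↦ BCA
    B ↦ BBC
    C ↦ A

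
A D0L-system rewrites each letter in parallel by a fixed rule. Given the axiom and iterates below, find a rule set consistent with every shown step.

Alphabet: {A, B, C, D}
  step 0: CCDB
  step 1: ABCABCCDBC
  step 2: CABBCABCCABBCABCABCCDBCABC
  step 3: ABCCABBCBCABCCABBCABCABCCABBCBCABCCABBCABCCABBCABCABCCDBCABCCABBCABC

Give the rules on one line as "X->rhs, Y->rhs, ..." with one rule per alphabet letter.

A->CAB, B->BC, C->ABC, D->CD

  step 2 ⇒ step 3: CABBCABCCABBCABCABCCDBCABC ⇒ ABC·CAB·BC·BC·ABC·CAB·BC·ABC·ABC·CAB·BC·BC·ABC·CAB·BC·ABC·CAB·BC·ABC·ABC·CD·BC·ABC·CAB·BC·ABC
    A ↦ CAB
    B ↦ BC
    C ↦ ABC
    D ↦ CD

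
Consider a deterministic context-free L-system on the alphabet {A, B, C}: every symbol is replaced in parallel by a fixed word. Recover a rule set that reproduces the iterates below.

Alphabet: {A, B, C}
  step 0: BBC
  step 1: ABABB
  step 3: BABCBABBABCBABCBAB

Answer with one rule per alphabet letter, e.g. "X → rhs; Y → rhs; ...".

A->CB, B->AB, C->B

  step 0 ⇒ step 1: BBC ⇒ AB·AB·B
    B ↦ AB
    C ↦ B
    A ↦ CB  (constrained at step 1)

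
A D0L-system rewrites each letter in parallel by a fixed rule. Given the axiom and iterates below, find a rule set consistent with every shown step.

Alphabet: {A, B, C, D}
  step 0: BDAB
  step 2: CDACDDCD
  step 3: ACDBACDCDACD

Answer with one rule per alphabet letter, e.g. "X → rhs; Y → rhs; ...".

A->B, B->D, C->A, D->CD

  step 2 ⇒ step 3: CDACDDCD ⇒ A·CD·B·A·CD·CD·A·CD
    A ↦ B
    C ↦ A
    D ↦ CD
    B ↦ D  (constrained at step 0)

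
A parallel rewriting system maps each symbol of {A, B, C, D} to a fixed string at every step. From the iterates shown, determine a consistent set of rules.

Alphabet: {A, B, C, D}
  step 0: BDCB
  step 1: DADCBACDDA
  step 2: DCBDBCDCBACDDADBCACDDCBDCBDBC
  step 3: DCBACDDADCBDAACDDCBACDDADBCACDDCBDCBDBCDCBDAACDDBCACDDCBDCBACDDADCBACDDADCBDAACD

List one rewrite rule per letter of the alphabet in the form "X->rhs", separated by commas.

A->DBC, B->DA, C->ACD, D->DCB

  step 2 ⇒ step 3: DCBDBCDCBACDDADBCACDDCBDCBDBC ⇒ DCB·ACD·DA·DCB·DA·ACD·DCB·ACD·DA·DBC·ACD·DCB·DCB·DBC·DCB·DA·ACD·DBC·ACD·DCB·DCB·ACD·DA·DCB·ACD·DA·DCB·DA·ACD
    A ↦ DBC
    B ↦ DA
    C ↦ ACD
    D ↦ DCB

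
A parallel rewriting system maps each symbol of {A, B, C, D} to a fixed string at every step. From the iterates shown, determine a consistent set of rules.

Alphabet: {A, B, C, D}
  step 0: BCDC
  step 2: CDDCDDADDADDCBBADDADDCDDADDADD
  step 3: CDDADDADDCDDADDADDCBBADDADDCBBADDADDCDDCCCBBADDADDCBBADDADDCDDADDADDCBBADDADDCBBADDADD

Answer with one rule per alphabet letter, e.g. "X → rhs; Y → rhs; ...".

A->CBB, B->C, C->CDD, D->ADD

  step 2 ⇒ step 3: CDDCDDADDADDCBBADDADDCDDADDADD ⇒ CDD·ADD·ADD·CDD·ADD·ADD·CBB·ADD·ADD·CBB·ADD·ADD·CDD·C·C·CBB·ADD·ADD·CBB·ADD·ADD·CDD·ADD·ADD·CBB·ADD·ADD·CBB·ADD·ADD
    A ↦ CBB
    B ↦ C
    C ↦ CDD
    D ↦ ADD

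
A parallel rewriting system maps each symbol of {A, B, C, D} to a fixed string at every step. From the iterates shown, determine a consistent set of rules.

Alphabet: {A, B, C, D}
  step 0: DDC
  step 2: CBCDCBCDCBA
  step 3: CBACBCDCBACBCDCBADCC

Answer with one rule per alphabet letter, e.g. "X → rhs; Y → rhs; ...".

A->DCC, B->A, C->CB, D->CD

  step 2 ⇒ step 3: CBCDCBCDCBA ⇒ CB·A·CB·CD·CB·A·CB·CD·CB·A·DCC
    A ↦ DCC
    B ↦ A
    C ↦ CB
    D ↦ CD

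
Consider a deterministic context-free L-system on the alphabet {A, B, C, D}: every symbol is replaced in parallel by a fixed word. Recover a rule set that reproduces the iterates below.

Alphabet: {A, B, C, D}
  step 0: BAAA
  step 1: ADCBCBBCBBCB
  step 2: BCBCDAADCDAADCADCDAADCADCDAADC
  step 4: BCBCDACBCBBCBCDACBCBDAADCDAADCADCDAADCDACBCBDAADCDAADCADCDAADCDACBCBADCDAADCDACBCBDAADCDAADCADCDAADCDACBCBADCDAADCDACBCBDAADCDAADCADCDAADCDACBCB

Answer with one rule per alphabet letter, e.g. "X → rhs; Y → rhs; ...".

A->BCB, B->ADC, C->DA, D->C

  step 1 ⇒ step 2: ADCBCBBCBBCB ⇒ BCB·C·DA·ADC·DA·ADC·ADC·DA·ADC·ADC·DA·ADC
    A ↦ BCB
    B ↦ ADC
    C ↦ DA
    D ↦ C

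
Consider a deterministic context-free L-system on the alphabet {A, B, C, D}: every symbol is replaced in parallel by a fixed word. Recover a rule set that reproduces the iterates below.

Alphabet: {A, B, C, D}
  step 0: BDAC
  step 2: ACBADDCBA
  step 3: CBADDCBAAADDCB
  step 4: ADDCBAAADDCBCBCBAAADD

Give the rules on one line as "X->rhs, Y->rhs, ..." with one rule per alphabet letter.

  step 3 ⇒ step 4: CBADDCBAAADDCB ⇒ AD·D·CB·A·A·AD·D·CB·CB·CB·A·A·AD·D
    A ↦ CB
    B ↦ D
    C ↦ AD
    D ↦ A

A->CB, B->D, C->AD, D->A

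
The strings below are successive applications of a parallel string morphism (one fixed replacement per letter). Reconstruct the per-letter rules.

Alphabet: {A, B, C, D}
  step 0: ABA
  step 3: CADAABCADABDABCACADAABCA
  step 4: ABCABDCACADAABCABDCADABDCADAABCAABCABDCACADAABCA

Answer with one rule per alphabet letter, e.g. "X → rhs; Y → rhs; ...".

  step 3 ⇒ step 4: CADAABCADABDABCACADAABCA ⇒ AB·CA·BD·CA·CA·DA·AB·CA·BD·CA·DA·BD·CA·DA·AB·CA·AB·CA·BD·CA·CA·DA·AB·CA
    A ↦ CA
    B ↦ DA
    C ↦ AB
    D ↦ BD

A->CA, B->DA, C->AB, D->BD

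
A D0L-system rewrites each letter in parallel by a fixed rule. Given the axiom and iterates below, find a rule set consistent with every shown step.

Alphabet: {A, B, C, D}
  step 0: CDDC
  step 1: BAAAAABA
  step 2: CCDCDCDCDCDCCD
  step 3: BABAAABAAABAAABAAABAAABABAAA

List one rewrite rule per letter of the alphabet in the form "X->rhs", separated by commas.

  step 2 ⇒ step 3: CCDCDCDCDCDCCD ⇒ BA·BA·AA·BA·AA·BA·AA·BA·AA·BA·AA·BA·BA·AA
    C ↦ BA
    D ↦ AA
  step 1 ⇒ step 2: BAAAAABA ⇒ C·CD·CD·CD·CD·CD·C·CD
    A ↦ CD
  step 1 ⇒ step 2: BAAAAABA ⇒ C·CD·CD·CD·CD·CD·C·CD
    B ↦ C

A->CD, B->C, C->BA, D->AA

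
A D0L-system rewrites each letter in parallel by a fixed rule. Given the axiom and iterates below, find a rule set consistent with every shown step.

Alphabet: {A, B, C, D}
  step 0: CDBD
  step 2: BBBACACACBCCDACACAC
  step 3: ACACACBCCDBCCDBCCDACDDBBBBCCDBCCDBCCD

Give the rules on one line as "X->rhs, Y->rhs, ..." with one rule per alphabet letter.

A->BCC, B->AC, C->D, D->BBB

  step 2 ⇒ step 3: BBBACACACBCCDACACAC ⇒ AC·AC·AC·BCC·D·BCC·D·BCC·D·AC·D·D·BBB·BCC·D·BCC·D·BCC·D
    A ↦ BCC
    B ↦ AC
    C ↦ D
    D ↦ BBB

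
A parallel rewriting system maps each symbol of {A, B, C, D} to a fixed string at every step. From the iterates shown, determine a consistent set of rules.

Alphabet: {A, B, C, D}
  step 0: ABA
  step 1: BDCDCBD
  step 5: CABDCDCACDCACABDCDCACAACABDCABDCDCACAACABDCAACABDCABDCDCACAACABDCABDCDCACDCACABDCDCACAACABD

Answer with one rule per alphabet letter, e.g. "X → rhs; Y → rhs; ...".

A->BD, B->CDC, C->CA, D->A

  step 0 ⇒ step 1: ABA ⇒ BD·CDC·BD
    A ↦ BD
    B ↦ CDC
    C ↦ CA  (constrained at step 1)
    D ↦ A  (constrained at step 1)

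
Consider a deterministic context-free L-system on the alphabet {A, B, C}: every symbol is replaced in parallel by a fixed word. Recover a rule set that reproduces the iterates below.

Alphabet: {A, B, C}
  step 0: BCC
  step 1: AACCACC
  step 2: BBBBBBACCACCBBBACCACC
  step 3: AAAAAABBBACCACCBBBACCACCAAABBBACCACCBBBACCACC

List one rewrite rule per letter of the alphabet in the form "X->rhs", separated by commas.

  step 2 ⇒ step 3: BBBBBBACCACCBBBACCACC ⇒ A·A·A·A·A·A·BBB·ACC·ACC·BBB·ACC·ACC·A·A·A·BBB·ACC·ACC·BBB·ACC·ACC
    A ↦ BBB
    B ↦ A
    C ↦ ACC

A->BBB, B->A, C->ACC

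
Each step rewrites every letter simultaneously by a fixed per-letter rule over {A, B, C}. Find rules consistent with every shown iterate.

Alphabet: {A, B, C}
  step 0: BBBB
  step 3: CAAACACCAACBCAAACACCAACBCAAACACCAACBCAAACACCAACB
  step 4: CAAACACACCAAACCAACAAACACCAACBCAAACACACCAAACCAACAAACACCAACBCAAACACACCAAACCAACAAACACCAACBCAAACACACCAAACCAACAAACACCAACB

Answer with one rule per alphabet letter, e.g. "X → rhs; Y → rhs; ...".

  step 3 ⇒ step 4: CAAACACCAACBCAAACACCAACBCAAACACCAACBCAAACACCAACB ⇒ CAA·AC·AC·AC·CAA·AC·CAA·CAA·AC·AC·CAA·CB·CAA·AC·AC·AC·CAA·AC·CAA·CAA·AC·AC·CAA·CB·CAA·AC·AC·AC·CAA·AC·CAA·CAA·AC·AC·CAA·CB·CAA·AC·AC·AC·CAA·AC·CAA·CAA·AC·AC·CAA·CB
    A ↦ AC
    B ↦ CB
    C ↦ CAA

A->AC, B->CB, C->CAA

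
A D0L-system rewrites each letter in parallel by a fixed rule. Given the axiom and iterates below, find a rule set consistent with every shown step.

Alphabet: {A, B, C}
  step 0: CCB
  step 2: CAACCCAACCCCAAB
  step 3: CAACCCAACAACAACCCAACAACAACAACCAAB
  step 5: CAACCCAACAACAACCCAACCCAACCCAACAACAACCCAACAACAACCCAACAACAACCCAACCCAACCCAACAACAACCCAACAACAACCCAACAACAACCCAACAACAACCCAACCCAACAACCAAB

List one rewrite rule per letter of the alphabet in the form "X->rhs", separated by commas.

  step 2 ⇒ step 3: CAACCCAACCCCAAB ⇒ CAA·C·C·CAA·CAA·CAA·C·C·CAA·CAA·CAA·CAA·C·C·AAB
    A ↦ C
    B ↦ AAB
    C ↦ CAA

A->C, B->AAB, C->CAA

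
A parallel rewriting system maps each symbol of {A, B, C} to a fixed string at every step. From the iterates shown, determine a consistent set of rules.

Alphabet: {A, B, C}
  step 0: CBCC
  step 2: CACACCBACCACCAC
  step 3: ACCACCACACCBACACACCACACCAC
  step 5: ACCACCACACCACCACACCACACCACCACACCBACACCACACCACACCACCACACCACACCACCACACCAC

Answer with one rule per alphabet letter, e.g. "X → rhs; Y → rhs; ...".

A->C, B->CBA, C->AC

  step 2 ⇒ step 3: CACACCBACCACCAC ⇒ AC·C·AC·C·AC·AC·CBA·C·AC·AC·C·AC·AC·C·AC
    A ↦ C
    B ↦ CBA
    C ↦ AC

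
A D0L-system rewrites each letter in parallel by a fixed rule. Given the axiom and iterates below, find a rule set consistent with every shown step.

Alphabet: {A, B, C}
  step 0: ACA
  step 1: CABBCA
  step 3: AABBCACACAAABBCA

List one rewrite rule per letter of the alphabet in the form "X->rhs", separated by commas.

A->CA, B->A, C->BB

  step 0 ⇒ step 1: ACA ⇒ CA·BB·CA
    A ↦ CA
    C ↦ BB
    B ↦ A  (constrained at step 1)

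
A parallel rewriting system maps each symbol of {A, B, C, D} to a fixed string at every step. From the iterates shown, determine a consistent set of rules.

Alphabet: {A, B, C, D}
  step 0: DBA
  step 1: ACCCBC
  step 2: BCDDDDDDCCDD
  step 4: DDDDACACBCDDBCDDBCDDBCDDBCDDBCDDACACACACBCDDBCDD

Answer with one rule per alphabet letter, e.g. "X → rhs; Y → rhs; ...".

A->BC, B->CC, C->DD, D->AC

  step 1 ⇒ step 2: ACCCBC ⇒ BC·DD·DD·DD·CC·DD
    A ↦ BC
    B ↦ CC
    C ↦ DD
  step 0 ⇒ step 1: DBA ⇒ AC·CC·BC
    D ↦ AC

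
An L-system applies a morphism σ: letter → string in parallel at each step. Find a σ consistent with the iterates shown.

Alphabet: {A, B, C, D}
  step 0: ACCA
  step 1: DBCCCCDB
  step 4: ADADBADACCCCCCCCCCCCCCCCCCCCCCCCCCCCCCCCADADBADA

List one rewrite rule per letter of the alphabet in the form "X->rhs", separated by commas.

A->DB, B->DA, C->CC, D->A

  step 0 ⇒ step 1: ACCA ⇒ DB·CC·CC·DB
    A ↦ DB
    C ↦ CC
    B ↦ DA  (constrained at step 1)
    D ↦ A  (constrained at step 1)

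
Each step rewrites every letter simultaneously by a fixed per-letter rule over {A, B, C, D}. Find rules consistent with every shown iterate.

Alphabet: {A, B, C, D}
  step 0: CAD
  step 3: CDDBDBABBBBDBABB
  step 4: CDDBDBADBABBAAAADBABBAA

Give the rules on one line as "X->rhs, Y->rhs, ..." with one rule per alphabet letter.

  step 3 ⇒ step 4: CDDBDBABBBBDBABB ⇒ CD·DB·DB·A·DB·A·BB·A·A·A·A·DB·A·BB·A·A
    A ↦ BB
    B ↦ A
    C ↦ CD
    D ↦ DB

A->BB, B->A, C->CD, D->DB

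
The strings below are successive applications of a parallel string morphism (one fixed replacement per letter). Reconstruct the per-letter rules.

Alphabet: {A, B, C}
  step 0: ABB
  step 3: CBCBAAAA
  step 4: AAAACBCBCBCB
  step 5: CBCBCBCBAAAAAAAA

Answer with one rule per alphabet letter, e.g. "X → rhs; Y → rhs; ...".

A->CB, B->A, C->A

  step 4 ⇒ step 5: AAAACBCBCBCB ⇒ CB·CB·CB·CB·A·A·A·A·A·A·A·A
    A ↦ CB
    B ↦ A
    C ↦ A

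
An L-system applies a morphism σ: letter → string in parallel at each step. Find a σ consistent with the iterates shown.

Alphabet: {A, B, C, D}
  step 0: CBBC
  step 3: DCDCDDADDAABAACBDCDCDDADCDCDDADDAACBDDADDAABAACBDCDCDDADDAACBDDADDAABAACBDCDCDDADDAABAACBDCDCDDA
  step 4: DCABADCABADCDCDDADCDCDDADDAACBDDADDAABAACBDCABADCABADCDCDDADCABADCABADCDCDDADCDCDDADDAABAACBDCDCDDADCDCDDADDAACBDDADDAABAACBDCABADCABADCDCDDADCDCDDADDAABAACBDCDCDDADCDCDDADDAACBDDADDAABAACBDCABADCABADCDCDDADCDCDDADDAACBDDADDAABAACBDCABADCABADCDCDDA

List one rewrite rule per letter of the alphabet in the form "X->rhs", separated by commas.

A->DDA, B->ACB, C->ABA, D->DC

  step 3 ⇒ step 4: DCDCDDADDAABAACBDCDCDDADCDCDDADDAACBDDADDAABAACBDCDCDDADDAACBDDADDAABAACBDCDCDDADDAABAACBDCDCDDA ⇒ DC·ABA·DC·ABA·DC·DC·DDA·DC·DC·DDA·DDA·ACB·DDA·DDA·ABA·ACB·DC·ABA·DC·ABA·DC·DC·DDA·DC·ABA·DC·ABA·DC·DC·DDA·DC·DC·DDA·DDA·ABA·ACB·DC·DC·DDA·DC·DC·DDA·DDA·ACB·DDA·DDA·ABA·ACB·DC·ABA·DC·ABA·DC·DC·DDA·DC·DC·DDA·DDA·ABA·ACB·DC·DC·DDA·DC·DC·DDA·DDA·ACB·DDA·DDA·ABA·ACB·DC·ABA·DC·ABA·DC·DC·DDA·DC·DC·DDA·DDA·ACB·DDA·DDA·ABA·ACB·DC·ABA·DC·ABA·DC·DC·DDA
    A ↦ DDA
    B ↦ ACB
    C ↦ ABA
    D ↦ DC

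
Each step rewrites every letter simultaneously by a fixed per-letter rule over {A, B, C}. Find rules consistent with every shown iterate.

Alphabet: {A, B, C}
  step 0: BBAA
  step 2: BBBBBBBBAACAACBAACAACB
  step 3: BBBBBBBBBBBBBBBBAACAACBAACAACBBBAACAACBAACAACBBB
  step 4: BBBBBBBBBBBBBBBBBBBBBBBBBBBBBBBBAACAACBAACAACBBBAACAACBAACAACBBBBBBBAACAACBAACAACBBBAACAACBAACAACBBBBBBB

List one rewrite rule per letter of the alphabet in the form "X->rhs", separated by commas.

A->AAC, B->BB, C->B

  step 3 ⇒ step 4: BBBBBBBBBBBBBBBBAACAACBAACAACBBBAACAACBAACAACBBB ⇒ BB·BB·BB·BB·BB·BB·BB·BB·BB·BB·BB·BB·BB·BB·BB·BB·AAC·AAC·B·AAC·AAC·B·BB·AAC·AAC·B·AAC·AAC·B·BB·BB·BB·AAC·AAC·B·AAC·AAC·B·BB·AAC·AAC·B·AAC·AAC·B·BB·BB·BB
    A ↦ AAC
    B ↦ BB
    C ↦ B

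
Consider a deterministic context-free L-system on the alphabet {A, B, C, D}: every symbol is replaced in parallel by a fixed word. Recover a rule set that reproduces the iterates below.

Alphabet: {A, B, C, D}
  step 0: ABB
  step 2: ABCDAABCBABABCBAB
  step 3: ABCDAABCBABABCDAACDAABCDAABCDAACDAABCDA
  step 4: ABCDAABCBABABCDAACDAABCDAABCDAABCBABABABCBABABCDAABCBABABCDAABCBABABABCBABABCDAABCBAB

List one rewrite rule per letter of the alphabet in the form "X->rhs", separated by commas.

  step 3 ⇒ step 4: ABCDAABCBABABCDAACDAABCDAABCDAACDAABCDA ⇒ AB·CDA·A·BCB·AB·AB·CDA·A·CDA·AB·CDA·AB·CDA·A·BCB·AB·AB·A·BCB·AB·AB·CDA·A·BCB·AB·AB·CDA·A·BCB·AB·AB·A·BCB·AB·AB·CDA·A·BCB·AB
    A ↦ AB
    B ↦ CDA
    C ↦ A
    D ↦ BCB

A->AB, B->CDA, C->A, D->BCB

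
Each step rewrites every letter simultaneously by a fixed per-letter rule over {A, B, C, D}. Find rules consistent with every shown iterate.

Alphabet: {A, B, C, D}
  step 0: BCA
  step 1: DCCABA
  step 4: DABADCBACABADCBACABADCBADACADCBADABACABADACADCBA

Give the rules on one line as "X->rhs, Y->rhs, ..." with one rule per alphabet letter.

  step 0 ⇒ step 1: BCA ⇒ DC·CA·BA
    A ↦ BA
    B ↦ DC
    C ↦ CA
    D ↦ DA  (constrained at step 1)

A->BA, B->DC, C->CA, D->DA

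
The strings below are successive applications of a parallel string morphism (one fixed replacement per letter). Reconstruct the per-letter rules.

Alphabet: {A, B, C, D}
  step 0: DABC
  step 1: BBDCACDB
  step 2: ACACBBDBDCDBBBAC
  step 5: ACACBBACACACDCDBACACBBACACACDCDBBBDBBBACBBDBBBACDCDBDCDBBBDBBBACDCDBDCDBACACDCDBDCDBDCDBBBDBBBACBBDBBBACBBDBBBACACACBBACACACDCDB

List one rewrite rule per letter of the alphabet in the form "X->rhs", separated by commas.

  step 1 ⇒ step 2: BBDCACDB ⇒ AC·AC·BB·DB·DC·DB·BB·AC
    A ↦ DC
    B ↦ AC
    C ↦ DB
    D ↦ BB

A->DC, B->AC, C->DB, D->BB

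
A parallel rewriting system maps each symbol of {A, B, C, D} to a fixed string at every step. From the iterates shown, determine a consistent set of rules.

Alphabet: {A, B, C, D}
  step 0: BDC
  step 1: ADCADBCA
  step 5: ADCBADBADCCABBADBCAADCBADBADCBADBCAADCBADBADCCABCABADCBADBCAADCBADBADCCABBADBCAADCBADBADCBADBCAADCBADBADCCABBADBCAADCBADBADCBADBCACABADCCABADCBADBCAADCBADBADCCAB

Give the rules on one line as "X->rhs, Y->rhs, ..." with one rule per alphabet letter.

A->B, B->ADC, C->CA, D->ADB

  step 0 ⇒ step 1: BDC ⇒ ADC·ADB·CA
    B ↦ ADC
    C ↦ CA
    D ↦ ADB
    A ↦ B  (constrained at step 1)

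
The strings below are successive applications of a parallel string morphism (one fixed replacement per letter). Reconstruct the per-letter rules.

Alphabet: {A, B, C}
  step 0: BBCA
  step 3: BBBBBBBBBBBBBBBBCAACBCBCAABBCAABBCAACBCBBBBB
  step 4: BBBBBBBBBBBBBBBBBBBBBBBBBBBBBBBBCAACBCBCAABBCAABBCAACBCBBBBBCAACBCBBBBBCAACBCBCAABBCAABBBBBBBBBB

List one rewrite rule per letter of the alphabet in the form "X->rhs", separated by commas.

A->CB, B->BB, C->CAA

  step 3 ⇒ step 4: BBBBBBBBBBBBBBBBCAACBCBCAABBCAABBCAACBCBBBBB ⇒ BB·BB·BB·BB·BB·BB·BB·BB·BB·BB·BB·BB·BB·BB·BB·BB·CAA·CB·CB·CAA·BB·CAA·BB·CAA·CB·CB·BB·BB·CAA·CB·CB·BB·BB·CAA·CB·CB·CAA·BB·CAA·BB·BB·BB·BB·BB
    A ↦ CB
    B ↦ BB
    C ↦ CAA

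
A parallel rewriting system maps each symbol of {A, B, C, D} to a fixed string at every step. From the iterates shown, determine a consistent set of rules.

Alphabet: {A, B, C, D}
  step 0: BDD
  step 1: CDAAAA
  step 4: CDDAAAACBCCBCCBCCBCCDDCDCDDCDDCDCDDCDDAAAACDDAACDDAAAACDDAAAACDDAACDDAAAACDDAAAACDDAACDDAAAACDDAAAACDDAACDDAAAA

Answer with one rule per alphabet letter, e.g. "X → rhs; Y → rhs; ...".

  step 0 ⇒ step 1: BDD ⇒ CD·AA·AA
    B ↦ CD
    D ↦ AA
    A ↦ CBC  (constrained at step 1)
    C ↦ CDD  (constrained at step 1)

A->CBC, B->CD, C->CDD, D->AA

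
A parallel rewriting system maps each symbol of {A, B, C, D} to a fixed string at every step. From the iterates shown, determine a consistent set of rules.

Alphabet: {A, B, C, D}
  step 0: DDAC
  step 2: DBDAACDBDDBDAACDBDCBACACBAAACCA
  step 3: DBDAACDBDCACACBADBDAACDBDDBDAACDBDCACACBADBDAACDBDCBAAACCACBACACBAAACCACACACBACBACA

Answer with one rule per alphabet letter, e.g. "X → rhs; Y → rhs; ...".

A->CA, B->AAC, C->CBA, D->DBD

  step 2 ⇒ step 3: DBDAACDBDDBDAACDBDCBACACBAAACCA ⇒ DBD·AAC·DBD·CA·CA·CBA·DBD·AAC·DBD·DBD·AAC·DBD·CA·CA·CBA·DBD·AAC·DBD·CBA·AAC·CA·CBA·CA·CBA·AAC·CA·CA·CA·CBA·CBA·CA
    A ↦ CA
    B ↦ AAC
    C ↦ CBA
    D ↦ DBD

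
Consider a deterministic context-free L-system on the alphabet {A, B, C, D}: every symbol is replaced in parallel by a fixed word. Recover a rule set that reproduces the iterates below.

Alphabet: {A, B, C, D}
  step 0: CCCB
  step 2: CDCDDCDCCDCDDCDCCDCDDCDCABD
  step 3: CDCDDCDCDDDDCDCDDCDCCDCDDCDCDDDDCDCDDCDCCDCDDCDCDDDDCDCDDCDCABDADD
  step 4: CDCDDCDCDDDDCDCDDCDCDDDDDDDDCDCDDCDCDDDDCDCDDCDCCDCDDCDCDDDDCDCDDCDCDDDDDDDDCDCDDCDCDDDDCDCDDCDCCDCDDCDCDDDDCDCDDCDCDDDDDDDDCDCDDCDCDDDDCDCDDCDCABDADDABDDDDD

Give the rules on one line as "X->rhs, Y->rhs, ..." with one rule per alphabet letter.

  step 3 ⇒ step 4: CDCDDCDCDDDDCDCDDCDCCDCDDCDCDDDDCDCDDCDCCDCDDCDCDDDDCDCDDCDCABDADD ⇒ CDC·DD·CDC·DD·DD·CDC·DD·CDC·DD·DD·DD·DD·CDC·DD·CDC·DD·DD·CDC·DD·CDC·CDC·DD·CDC·DD·DD·CDC·DD·CDC·DD·DD·DD·DD·CDC·DD·CDC·DD·DD·CDC·DD·CDC·CDC·DD·CDC·DD·DD·CDC·DD·CDC·DD·DD·DD·DD·CDC·DD·CDC·DD·DD·CDC·DD·CDC·ABD·A·DD·ABD·DD·DD
    A ↦ ABD
    B ↦ A
    C ↦ CDC
    D ↦ DD

A->ABD, B->A, C->CDC, D->DD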